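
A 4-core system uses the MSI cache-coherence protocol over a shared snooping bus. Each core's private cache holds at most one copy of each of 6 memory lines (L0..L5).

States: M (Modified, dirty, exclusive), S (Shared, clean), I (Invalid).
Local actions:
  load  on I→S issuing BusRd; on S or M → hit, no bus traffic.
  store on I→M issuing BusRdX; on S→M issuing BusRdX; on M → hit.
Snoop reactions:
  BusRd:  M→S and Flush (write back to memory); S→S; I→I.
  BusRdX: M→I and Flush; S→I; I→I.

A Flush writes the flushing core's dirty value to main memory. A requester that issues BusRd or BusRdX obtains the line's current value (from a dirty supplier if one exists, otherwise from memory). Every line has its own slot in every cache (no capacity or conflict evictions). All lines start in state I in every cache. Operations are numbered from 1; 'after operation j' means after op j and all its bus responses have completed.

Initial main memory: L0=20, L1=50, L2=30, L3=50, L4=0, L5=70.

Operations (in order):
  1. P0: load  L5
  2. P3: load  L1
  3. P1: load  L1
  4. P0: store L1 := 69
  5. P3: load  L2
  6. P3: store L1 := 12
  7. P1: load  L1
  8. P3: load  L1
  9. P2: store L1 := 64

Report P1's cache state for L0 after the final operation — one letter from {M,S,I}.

state = I

[1] P0: load  L5 | P0:S(70), P1:I, P2:I, P3:I | bus: BusRd
[2] P3: load  L1 | P0:I, P1:I, P2:I, P3:S(50) | bus: BusRd
[3] P1: load  L1 | P0:I, P1:S(50), P2:I, P3:S(50) | bus: BusRd
[4] P0: store L1 := 69 | P0:M(69), P1:I, P2:I, P3:I | bus: BusRdX
[5] P3: load  L2 | P0:I, P1:I, P2:I, P3:S(30) | bus: BusRd
[6] P3: store L1 := 12 | P0:I, P1:I, P2:I, P3:M(12) | bus: BusRdX,Flush
[7] P1: load  L1 | P0:I, P1:S(12), P2:I, P3:S(12) | bus: BusRd,Flush
[8] P3: load  L1 | P0:I, P1:S(12), P2:I, P3:S(12) | bus: none
[9] P2: store L1 := 64 | P0:I, P1:I, P2:M(64), P3:I | bus: BusRdX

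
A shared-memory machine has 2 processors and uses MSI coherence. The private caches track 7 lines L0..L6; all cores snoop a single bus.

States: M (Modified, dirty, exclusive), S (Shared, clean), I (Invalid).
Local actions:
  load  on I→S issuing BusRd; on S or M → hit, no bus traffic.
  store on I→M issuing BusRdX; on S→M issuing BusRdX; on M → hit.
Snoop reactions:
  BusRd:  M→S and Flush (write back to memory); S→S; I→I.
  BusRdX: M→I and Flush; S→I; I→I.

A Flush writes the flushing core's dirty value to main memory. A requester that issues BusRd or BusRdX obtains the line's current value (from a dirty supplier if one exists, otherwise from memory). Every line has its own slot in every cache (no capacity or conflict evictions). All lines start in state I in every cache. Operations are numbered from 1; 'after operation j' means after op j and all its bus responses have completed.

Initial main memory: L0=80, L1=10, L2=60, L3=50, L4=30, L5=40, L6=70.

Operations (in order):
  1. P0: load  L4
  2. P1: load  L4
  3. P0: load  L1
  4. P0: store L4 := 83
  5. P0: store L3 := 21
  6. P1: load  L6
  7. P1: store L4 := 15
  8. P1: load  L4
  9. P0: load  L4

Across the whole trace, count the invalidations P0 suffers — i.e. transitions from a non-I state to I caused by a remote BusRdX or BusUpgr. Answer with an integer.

1. P0: load  L4  bus=[BusRd]  L4: P0=S P1=I  mem[L4]=30
2. P1: load  L4  bus=[BusRd]  L4: P0=S P1=S  mem[L4]=30
3. P0: load  L1  bus=[BusRd]  L1: P0=S P1=I  mem[L1]=10
4. P0: store L4 := 83  bus=[BusRdX]  L4: P0=M P1=I  mem[L4]=30
5. P0: store L3 := 21  bus=[BusRdX]  L3: P0=M P1=I  mem[L3]=50
6. P1: load  L6  bus=[BusRd]  L6: P0=I P1=S  mem[L6]=70
7. P1: store L4 := 15  bus=[BusRdX,Flush]  L4: P0=I P1=M  mem[L4]=83
8. P1: load  L4  bus=[-]  L4: P0=I P1=M  mem[L4]=83
9. P0: load  L4  bus=[BusRd,Flush]  L4: P0=S P1=S  mem[L4]=15

invalidations = 1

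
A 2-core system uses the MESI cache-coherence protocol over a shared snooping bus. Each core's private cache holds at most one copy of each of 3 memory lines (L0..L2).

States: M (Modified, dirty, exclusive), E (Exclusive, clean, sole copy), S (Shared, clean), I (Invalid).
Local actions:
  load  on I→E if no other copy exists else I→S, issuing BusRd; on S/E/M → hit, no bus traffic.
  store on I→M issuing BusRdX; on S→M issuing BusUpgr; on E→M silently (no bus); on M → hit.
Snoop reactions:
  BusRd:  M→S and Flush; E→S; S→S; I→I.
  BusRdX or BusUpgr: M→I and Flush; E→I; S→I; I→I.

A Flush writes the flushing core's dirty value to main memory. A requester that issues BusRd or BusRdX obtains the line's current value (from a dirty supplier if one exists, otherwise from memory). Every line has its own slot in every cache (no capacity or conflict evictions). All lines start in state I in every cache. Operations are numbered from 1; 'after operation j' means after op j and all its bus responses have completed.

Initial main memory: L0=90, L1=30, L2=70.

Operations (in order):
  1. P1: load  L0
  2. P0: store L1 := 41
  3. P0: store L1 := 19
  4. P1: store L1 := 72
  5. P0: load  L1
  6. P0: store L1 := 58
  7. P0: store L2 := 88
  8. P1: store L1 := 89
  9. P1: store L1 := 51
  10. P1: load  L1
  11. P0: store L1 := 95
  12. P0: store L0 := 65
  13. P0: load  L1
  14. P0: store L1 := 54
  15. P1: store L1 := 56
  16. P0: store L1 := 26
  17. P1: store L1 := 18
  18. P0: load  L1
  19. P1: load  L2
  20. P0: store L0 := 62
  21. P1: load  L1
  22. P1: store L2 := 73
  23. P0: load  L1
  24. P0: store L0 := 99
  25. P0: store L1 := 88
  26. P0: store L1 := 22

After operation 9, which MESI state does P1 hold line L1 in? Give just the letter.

state = M

1. P1: load  L0  bus=[BusRd]  L0: P0=I P1=E  mem[L0]=90
2. P0: store L1 := 41  bus=[BusRdX]  L1: P0=M P1=I  mem[L1]=30
3. P0: store L1 := 19  bus=[-]  L1: P0=M P1=I  mem[L1]=30
4. P1: store L1 := 72  bus=[BusRdX,Flush]  L1: P0=I P1=M  mem[L1]=19
5. P0: load  L1  bus=[BusRd,Flush]  L1: P0=S P1=S  mem[L1]=72
6. P0: store L1 := 58  bus=[BusUpgr]  L1: P0=M P1=I  mem[L1]=72
7. P0: store L2 := 88  bus=[BusRdX]  L2: P0=M P1=I  mem[L2]=70
8. P1: store L1 := 89  bus=[BusRdX,Flush]  L1: P0=I P1=M  mem[L1]=58
9. P1: store L1 := 51  bus=[-]  L1: P0=I P1=M  mem[L1]=58
10. P1: load  L1  bus=[-]  L1: P0=I P1=M  mem[L1]=58
11. P0: store L1 := 95  bus=[BusRdX,Flush]  L1: P0=M P1=I  mem[L1]=51
12. P0: store L0 := 65  bus=[BusRdX]  L0: P0=M P1=I  mem[L0]=90
13. P0: load  L1  bus=[-]  L1: P0=M P1=I  mem[L1]=51
14. P0: store L1 := 54  bus=[-]  L1: P0=M P1=I  mem[L1]=51
15. P1: store L1 := 56  bus=[BusRdX,Flush]  L1: P0=I P1=M  mem[L1]=54
16. P0: store L1 := 26  bus=[BusRdX,Flush]  L1: P0=M P1=I  mem[L1]=56
17. P1: store L1 := 18  bus=[BusRdX,Flush]  L1: P0=I P1=M  mem[L1]=26
18. P0: load  L1  bus=[BusRd,Flush]  L1: P0=S P1=S  mem[L1]=18
19. P1: load  L2  bus=[BusRd,Flush]  L2: P0=S P1=S  mem[L2]=88
20. P0: store L0 := 62  bus=[-]  L0: P0=M P1=I  mem[L0]=90
21. P1: load  L1  bus=[-]  L1: P0=S P1=S  mem[L1]=18
22. P1: store L2 := 73  bus=[BusUpgr]  L2: P0=I P1=M  mem[L2]=88
23. P0: load  L1  bus=[-]  L1: P0=S P1=S  mem[L1]=18
24. P0: store L0 := 99  bus=[-]  L0: P0=M P1=I  mem[L0]=90
25. P0: store L1 := 88  bus=[BusUpgr]  L1: P0=M P1=I  mem[L1]=18
26. P0: store L1 := 22  bus=[-]  L1: P0=M P1=I  mem[L1]=18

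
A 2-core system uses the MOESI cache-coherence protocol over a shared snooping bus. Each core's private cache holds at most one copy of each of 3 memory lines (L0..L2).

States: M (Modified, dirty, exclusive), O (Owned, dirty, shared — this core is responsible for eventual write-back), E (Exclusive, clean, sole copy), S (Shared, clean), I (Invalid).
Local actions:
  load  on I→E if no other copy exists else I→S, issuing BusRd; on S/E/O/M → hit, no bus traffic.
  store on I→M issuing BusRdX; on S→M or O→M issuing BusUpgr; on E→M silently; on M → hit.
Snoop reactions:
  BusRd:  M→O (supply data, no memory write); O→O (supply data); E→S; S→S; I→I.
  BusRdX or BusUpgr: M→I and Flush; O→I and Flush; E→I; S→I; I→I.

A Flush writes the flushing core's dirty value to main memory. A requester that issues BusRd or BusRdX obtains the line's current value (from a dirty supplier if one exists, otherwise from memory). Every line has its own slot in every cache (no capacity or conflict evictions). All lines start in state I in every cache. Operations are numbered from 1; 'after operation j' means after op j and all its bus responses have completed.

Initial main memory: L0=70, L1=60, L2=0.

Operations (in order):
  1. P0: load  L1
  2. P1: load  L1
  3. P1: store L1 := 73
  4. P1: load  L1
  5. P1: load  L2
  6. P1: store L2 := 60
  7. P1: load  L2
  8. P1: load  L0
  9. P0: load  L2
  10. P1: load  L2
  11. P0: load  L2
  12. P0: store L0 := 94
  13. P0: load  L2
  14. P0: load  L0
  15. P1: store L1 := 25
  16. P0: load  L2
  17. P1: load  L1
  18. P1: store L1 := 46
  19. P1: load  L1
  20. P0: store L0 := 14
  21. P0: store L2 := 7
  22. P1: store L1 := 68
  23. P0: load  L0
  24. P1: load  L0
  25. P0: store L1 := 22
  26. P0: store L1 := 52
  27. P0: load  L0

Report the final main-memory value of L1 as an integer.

memory[L1] = 68

1. P0: load  L1  bus=[BusRd]  L1: P0=E P1=I  mem[L1]=60
2. P1: load  L1  bus=[BusRd]  L1: P0=S P1=S  mem[L1]=60
3. P1: store L1 := 73  bus=[BusUpgr]  L1: P0=I P1=M  mem[L1]=60
4. P1: load  L1  bus=[-]  L1: P0=I P1=M  mem[L1]=60
5. P1: load  L2  bus=[BusRd]  L2: P0=I P1=E  mem[L2]=0
6. P1: store L2 := 60  bus=[-]  L2: P0=I P1=M  mem[L2]=0
7. P1: load  L2  bus=[-]  L2: P0=I P1=M  mem[L2]=0
8. P1: load  L0  bus=[BusRd]  L0: P0=I P1=E  mem[L0]=70
9. P0: load  L2  bus=[BusRd]  L2: P0=S P1=O  mem[L2]=0
10. P1: load  L2  bus=[-]  L2: P0=S P1=O  mem[L2]=0
11. P0: load  L2  bus=[-]  L2: P0=S P1=O  mem[L2]=0
12. P0: store L0 := 94  bus=[BusRdX]  L0: P0=M P1=I  mem[L0]=70
13. P0: load  L2  bus=[-]  L2: P0=S P1=O  mem[L2]=0
14. P0: load  L0  bus=[-]  L0: P0=M P1=I  mem[L0]=70
15. P1: store L1 := 25  bus=[-]  L1: P0=I P1=M  mem[L1]=60
16. P0: load  L2  bus=[-]  L2: P0=S P1=O  mem[L2]=0
17. P1: load  L1  bus=[-]  L1: P0=I P1=M  mem[L1]=60
18. P1: store L1 := 46  bus=[-]  L1: P0=I P1=M  mem[L1]=60
19. P1: load  L1  bus=[-]  L1: P0=I P1=M  mem[L1]=60
20. P0: store L0 := 14  bus=[-]  L0: P0=M P1=I  mem[L0]=70
21. P0: store L2 := 7  bus=[BusUpgr,Flush]  L2: P0=M P1=I  mem[L2]=60
22. P1: store L1 := 68  bus=[-]  L1: P0=I P1=M  mem[L1]=60
23. P0: load  L0  bus=[-]  L0: P0=M P1=I  mem[L0]=70
24. P1: load  L0  bus=[BusRd]  L0: P0=O P1=S  mem[L0]=70
25. P0: store L1 := 22  bus=[BusRdX,Flush]  L1: P0=M P1=I  mem[L1]=68
26. P0: store L1 := 52  bus=[-]  L1: P0=M P1=I  mem[L1]=68
27. P0: load  L0  bus=[-]  L0: P0=O P1=S  mem[L0]=70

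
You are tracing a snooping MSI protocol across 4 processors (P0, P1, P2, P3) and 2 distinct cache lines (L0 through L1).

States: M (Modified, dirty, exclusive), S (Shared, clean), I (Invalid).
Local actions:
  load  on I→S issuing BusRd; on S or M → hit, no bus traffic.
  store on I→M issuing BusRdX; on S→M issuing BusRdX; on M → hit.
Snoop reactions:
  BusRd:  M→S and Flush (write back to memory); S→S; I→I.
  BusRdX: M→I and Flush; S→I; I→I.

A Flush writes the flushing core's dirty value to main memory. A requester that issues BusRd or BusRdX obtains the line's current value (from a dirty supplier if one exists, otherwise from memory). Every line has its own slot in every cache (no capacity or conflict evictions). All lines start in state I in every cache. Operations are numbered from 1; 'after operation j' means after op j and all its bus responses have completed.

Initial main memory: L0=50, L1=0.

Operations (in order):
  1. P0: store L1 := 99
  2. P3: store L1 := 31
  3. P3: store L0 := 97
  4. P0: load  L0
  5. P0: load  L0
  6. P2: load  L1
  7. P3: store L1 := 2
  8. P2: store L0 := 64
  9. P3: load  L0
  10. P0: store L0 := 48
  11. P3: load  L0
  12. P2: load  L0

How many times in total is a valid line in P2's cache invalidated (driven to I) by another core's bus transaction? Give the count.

invalidations = 2

1. P0: store L1 := 99  bus=[BusRdX]  L1: P0=M P1=I P2=I P3=I  mem[L1]=0
2. P3: store L1 := 31  bus=[BusRdX,Flush]  L1: P0=I P1=I P2=I P3=M  mem[L1]=99
3. P3: store L0 := 97  bus=[BusRdX]  L0: P0=I P1=I P2=I P3=M  mem[L0]=50
4. P0: load  L0  bus=[BusRd,Flush]  L0: P0=S P1=I P2=I P3=S  mem[L0]=97
5. P0: load  L0  bus=[-]  L0: P0=S P1=I P2=I P3=S  mem[L0]=97
6. P2: load  L1  bus=[BusRd,Flush]  L1: P0=I P1=I P2=S P3=S  mem[L1]=31
7. P3: store L1 := 2  bus=[BusRdX]  L1: P0=I P1=I P2=I P3=M  mem[L1]=31
8. P2: store L0 := 64  bus=[BusRdX]  L0: P0=I P1=I P2=M P3=I  mem[L0]=97
9. P3: load  L0  bus=[BusRd,Flush]  L0: P0=I P1=I P2=S P3=S  mem[L0]=64
10. P0: store L0 := 48  bus=[BusRdX]  L0: P0=M P1=I P2=I P3=I  mem[L0]=64
11. P3: load  L0  bus=[BusRd,Flush]  L0: P0=S P1=I P2=I P3=S  mem[L0]=48
12. P2: load  L0  bus=[BusRd]  L0: P0=S P1=I P2=S P3=S  mem[L0]=48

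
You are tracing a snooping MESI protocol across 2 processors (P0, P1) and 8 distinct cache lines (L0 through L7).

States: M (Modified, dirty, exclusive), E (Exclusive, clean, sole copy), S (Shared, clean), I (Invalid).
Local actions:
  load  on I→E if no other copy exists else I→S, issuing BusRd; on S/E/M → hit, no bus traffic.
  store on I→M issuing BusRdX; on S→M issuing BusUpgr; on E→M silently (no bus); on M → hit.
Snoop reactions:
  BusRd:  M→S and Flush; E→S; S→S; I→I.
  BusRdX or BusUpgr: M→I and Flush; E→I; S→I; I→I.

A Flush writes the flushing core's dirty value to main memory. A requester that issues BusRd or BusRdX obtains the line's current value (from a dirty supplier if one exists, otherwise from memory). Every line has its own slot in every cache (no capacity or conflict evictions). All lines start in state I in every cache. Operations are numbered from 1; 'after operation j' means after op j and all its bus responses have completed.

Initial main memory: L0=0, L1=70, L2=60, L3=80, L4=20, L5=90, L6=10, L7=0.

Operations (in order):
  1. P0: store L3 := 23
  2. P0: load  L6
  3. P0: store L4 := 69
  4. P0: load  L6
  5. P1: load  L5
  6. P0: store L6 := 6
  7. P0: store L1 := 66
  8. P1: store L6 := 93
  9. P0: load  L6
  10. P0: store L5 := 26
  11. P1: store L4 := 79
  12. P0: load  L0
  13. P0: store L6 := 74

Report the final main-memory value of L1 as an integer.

  op1 P0: store L3 := 23 → M/I on L3; bus BusRdX; mem=80
  op2 P0: load  L6 → E/I on L6; bus BusRd; mem=10
  op3 P0: store L4 := 69 → M/I on L4; bus BusRdX; mem=20
  op4 P0: load  L6 → E/I on L6; bus (none); mem=10
  op5 P1: load  L5 → I/E on L5; bus BusRd; mem=90
  op6 P0: store L6 := 6 → M/I on L6; bus (none); mem=10
  op7 P0: store L1 := 66 → M/I on L1; bus BusRdX; mem=70
  op8 P1: store L6 := 93 → I/M on L6; bus BusRdX Flush; mem=6
  op9 P0: load  L6 → S/S on L6; bus BusRd Flush; mem=93
  op10 P0: store L5 := 26 → M/I on L5; bus BusRdX; mem=90
  op11 P1: store L4 := 79 → I/M on L4; bus BusRdX Flush; mem=69
  op12 P0: load  L0 → E/I on L0; bus BusRd; mem=0
  op13 P0: store L6 := 74 → M/I on L6; bus BusUpgr; mem=93

memory[L1] = 70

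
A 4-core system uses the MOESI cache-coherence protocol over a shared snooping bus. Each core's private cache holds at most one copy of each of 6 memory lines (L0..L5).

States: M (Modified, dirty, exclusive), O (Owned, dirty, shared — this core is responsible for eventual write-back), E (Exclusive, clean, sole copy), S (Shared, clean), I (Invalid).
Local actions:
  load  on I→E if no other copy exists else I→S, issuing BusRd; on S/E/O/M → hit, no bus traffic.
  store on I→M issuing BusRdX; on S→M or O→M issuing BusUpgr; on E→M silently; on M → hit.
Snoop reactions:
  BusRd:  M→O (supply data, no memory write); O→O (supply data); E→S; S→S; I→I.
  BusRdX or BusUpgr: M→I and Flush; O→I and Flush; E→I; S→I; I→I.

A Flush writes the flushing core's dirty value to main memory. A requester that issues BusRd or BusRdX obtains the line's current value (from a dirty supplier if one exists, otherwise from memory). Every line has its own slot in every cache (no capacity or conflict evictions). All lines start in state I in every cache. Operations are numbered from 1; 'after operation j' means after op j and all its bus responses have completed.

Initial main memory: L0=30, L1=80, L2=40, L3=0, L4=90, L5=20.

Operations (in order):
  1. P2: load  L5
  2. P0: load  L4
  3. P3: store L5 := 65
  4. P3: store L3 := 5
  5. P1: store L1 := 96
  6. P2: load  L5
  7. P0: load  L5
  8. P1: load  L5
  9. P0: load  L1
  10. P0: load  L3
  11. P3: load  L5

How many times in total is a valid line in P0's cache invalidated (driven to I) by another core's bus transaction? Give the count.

[1] P2: load  L5 | P0:I, P1:I, P2:E(20), P3:I | bus: BusRd
[2] P0: load  L4 | P0:E(90), P1:I, P2:I, P3:I | bus: BusRd
[3] P3: store L5 := 65 | P0:I, P1:I, P2:I, P3:M(65) | bus: BusRdX
[4] P3: store L3 := 5 | P0:I, P1:I, P2:I, P3:M(5) | bus: BusRdX
[5] P1: store L1 := 96 | P0:I, P1:M(96), P2:I, P3:I | bus: BusRdX
[6] P2: load  L5 | P0:I, P1:I, P2:S(65), P3:O(65) | bus: BusRd
[7] P0: load  L5 | P0:S(65), P1:I, P2:S(65), P3:O(65) | bus: BusRd
[8] P1: load  L5 | P0:S(65), P1:S(65), P2:S(65), P3:O(65) | bus: BusRd
[9] P0: load  L1 | P0:S(96), P1:O(96), P2:I, P3:I | bus: BusRd
[10] P0: load  L3 | P0:S(5), P1:I, P2:I, P3:O(5) | bus: BusRd
[11] P3: load  L5 | P0:S(65), P1:S(65), P2:S(65), P3:O(65) | bus: none

invalidations = 0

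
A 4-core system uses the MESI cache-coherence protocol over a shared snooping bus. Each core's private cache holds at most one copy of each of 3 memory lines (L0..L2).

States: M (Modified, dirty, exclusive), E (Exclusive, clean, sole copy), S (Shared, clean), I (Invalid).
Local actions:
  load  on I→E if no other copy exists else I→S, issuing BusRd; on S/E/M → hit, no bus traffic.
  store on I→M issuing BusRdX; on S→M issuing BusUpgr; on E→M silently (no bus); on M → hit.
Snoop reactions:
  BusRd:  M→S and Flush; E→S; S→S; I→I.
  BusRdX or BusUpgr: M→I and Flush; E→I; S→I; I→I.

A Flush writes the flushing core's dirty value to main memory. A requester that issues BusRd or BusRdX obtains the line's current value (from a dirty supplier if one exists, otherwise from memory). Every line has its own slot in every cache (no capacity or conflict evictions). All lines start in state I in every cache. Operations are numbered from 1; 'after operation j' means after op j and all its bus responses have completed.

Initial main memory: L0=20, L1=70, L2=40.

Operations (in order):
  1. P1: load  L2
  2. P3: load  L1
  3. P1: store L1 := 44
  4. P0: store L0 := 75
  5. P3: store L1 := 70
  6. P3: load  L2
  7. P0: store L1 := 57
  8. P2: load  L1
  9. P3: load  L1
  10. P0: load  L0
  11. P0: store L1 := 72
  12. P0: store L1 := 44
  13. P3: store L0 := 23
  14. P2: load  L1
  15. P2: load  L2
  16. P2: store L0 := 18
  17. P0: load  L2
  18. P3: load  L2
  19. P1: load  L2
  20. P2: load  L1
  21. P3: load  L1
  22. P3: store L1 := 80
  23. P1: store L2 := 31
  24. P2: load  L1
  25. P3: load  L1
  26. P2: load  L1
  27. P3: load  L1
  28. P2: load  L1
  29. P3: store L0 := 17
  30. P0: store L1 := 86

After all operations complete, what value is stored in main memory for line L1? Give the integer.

memory[L1] = 80

[1] P1: load  L2 | P0:I, P1:E(40), P2:I, P3:I | bus: BusRd
[2] P3: load  L1 | P0:I, P1:I, P2:I, P3:E(70) | bus: BusRd
[3] P1: store L1 := 44 | P0:I, P1:M(44), P2:I, P3:I | bus: BusRdX
[4] P0: store L0 := 75 | P0:M(75), P1:I, P2:I, P3:I | bus: BusRdX
[5] P3: store L1 := 70 | P0:I, P1:I, P2:I, P3:M(70) | bus: BusRdX,Flush
[6] P3: load  L2 | P0:I, P1:S(40), P2:I, P3:S(40) | bus: BusRd
[7] P0: store L1 := 57 | P0:M(57), P1:I, P2:I, P3:I | bus: BusRdX,Flush
[8] P2: load  L1 | P0:S(57), P1:I, P2:S(57), P3:I | bus: BusRd,Flush
[9] P3: load  L1 | P0:S(57), P1:I, P2:S(57), P3:S(57) | bus: BusRd
[10] P0: load  L0 | P0:M(75), P1:I, P2:I, P3:I | bus: none
[11] P0: store L1 := 72 | P0:M(72), P1:I, P2:I, P3:I | bus: BusUpgr
[12] P0: store L1 := 44 | P0:M(44), P1:I, P2:I, P3:I | bus: none
[13] P3: store L0 := 23 | P0:I, P1:I, P2:I, P3:M(23) | bus: BusRdX,Flush
[14] P2: load  L1 | P0:S(44), P1:I, P2:S(44), P3:I | bus: BusRd,Flush
[15] P2: load  L2 | P0:I, P1:S(40), P2:S(40), P3:S(40) | bus: BusRd
[16] P2: store L0 := 18 | P0:I, P1:I, P2:M(18), P3:I | bus: BusRdX,Flush
[17] P0: load  L2 | P0:S(40), P1:S(40), P2:S(40), P3:S(40) | bus: BusRd
[18] P3: load  L2 | P0:S(40), P1:S(40), P2:S(40), P3:S(40) | bus: none
[19] P1: load  L2 | P0:S(40), P1:S(40), P2:S(40), P3:S(40) | bus: none
[20] P2: load  L1 | P0:S(44), P1:I, P2:S(44), P3:I | bus: none
[21] P3: load  L1 | P0:S(44), P1:I, P2:S(44), P3:S(44) | bus: BusRd
[22] P3: store L1 := 80 | P0:I, P1:I, P2:I, P3:M(80) | bus: BusUpgr
[23] P1: store L2 := 31 | P0:I, P1:M(31), P2:I, P3:I | bus: BusUpgr
[24] P2: load  L1 | P0:I, P1:I, P2:S(80), P3:S(80) | bus: BusRd,Flush
[25] P3: load  L1 | P0:I, P1:I, P2:S(80), P3:S(80) | bus: none
[26] P2: load  L1 | P0:I, P1:I, P2:S(80), P3:S(80) | bus: none
[27] P3: load  L1 | P0:I, P1:I, P2:S(80), P3:S(80) | bus: none
[28] P2: load  L1 | P0:I, P1:I, P2:S(80), P3:S(80) | bus: none
[29] P3: store L0 := 17 | P0:I, P1:I, P2:I, P3:M(17) | bus: BusRdX,Flush
[30] P0: store L1 := 86 | P0:M(86), P1:I, P2:I, P3:I | bus: BusRdX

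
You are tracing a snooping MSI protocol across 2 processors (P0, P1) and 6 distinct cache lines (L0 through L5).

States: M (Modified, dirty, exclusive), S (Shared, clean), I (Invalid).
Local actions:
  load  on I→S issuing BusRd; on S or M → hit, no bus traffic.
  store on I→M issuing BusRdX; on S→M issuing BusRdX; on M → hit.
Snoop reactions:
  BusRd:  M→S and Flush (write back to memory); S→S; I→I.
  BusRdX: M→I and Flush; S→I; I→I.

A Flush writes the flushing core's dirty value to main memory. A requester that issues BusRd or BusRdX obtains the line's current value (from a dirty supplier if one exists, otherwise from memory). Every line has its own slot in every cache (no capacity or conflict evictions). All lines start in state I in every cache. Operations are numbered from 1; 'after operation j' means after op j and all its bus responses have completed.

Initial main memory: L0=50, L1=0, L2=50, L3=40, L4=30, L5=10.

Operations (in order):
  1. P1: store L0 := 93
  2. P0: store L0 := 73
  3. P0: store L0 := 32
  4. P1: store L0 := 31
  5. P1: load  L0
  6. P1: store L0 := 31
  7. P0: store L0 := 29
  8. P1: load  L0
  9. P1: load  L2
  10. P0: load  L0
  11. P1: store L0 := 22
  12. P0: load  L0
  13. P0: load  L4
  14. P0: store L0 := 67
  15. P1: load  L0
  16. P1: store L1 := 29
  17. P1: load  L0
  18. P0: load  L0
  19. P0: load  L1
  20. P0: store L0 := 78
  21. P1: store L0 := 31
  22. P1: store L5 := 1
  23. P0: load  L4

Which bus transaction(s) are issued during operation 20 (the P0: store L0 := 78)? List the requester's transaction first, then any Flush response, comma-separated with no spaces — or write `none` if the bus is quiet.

bus = BusRdX

[1] P1: store L0 := 93 | P0:I, P1:M(93) | bus: BusRdX
[2] P0: store L0 := 73 | P0:M(73), P1:I | bus: BusRdX,Flush
[3] P0: store L0 := 32 | P0:M(32), P1:I | bus: none
[4] P1: store L0 := 31 | P0:I, P1:M(31) | bus: BusRdX,Flush
[5] P1: load  L0 | P0:I, P1:M(31) | bus: none
[6] P1: store L0 := 31 | P0:I, P1:M(31) | bus: none
[7] P0: store L0 := 29 | P0:M(29), P1:I | bus: BusRdX,Flush
[8] P1: load  L0 | P0:S(29), P1:S(29) | bus: BusRd,Flush
[9] P1: load  L2 | P0:I, P1:S(50) | bus: BusRd
[10] P0: load  L0 | P0:S(29), P1:S(29) | bus: none
[11] P1: store L0 := 22 | P0:I, P1:M(22) | bus: BusRdX
[12] P0: load  L0 | P0:S(22), P1:S(22) | bus: BusRd,Flush
[13] P0: load  L4 | P0:S(30), P1:I | bus: BusRd
[14] P0: store L0 := 67 | P0:M(67), P1:I | bus: BusRdX
[15] P1: load  L0 | P0:S(67), P1:S(67) | bus: BusRd,Flush
[16] P1: store L1 := 29 | P0:I, P1:M(29) | bus: BusRdX
[17] P1: load  L0 | P0:S(67), P1:S(67) | bus: none
[18] P0: load  L0 | P0:S(67), P1:S(67) | bus: none
[19] P0: load  L1 | P0:S(29), P1:S(29) | bus: BusRd,Flush
[20] P0: store L0 := 78 | P0:M(78), P1:I | bus: BusRdX
[21] P1: store L0 := 31 | P0:I, P1:M(31) | bus: BusRdX,Flush
[22] P1: store L5 := 1 | P0:I, P1:M(1) | bus: BusRdX
[23] P0: load  L4 | P0:S(30), P1:I | bus: none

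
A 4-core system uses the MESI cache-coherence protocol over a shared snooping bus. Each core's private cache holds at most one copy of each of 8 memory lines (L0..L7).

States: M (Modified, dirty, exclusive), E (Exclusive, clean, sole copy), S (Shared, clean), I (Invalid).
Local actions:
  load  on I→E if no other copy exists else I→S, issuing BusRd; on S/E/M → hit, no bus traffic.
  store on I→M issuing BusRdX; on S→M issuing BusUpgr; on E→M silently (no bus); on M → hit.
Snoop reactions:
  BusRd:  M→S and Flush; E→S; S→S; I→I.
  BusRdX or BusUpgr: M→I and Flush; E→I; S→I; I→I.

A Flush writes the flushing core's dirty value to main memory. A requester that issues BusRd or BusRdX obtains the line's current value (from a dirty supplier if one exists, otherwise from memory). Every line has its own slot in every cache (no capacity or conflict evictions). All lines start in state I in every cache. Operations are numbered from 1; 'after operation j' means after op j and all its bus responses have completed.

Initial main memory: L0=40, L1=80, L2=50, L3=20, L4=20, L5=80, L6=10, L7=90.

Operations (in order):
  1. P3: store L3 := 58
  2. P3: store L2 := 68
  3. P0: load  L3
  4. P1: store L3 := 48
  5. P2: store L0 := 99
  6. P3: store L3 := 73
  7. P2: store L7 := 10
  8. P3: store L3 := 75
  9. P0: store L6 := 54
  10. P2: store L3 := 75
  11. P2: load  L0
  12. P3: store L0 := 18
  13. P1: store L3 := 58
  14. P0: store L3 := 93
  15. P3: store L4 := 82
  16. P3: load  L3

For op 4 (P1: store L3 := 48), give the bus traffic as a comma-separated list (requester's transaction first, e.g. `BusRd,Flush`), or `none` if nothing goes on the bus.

[1] P3: store L3 := 58 | P0:I, P1:I, P2:I, P3:M(58) | bus: BusRdX
[2] P3: store L2 := 68 | P0:I, P1:I, P2:I, P3:M(68) | bus: BusRdX
[3] P0: load  L3 | P0:S(58), P1:I, P2:I, P3:S(58) | bus: BusRd,Flush
[4] P1: store L3 := 48 | P0:I, P1:M(48), P2:I, P3:I | bus: BusRdX
[5] P2: store L0 := 99 | P0:I, P1:I, P2:M(99), P3:I | bus: BusRdX
[6] P3: store L3 := 73 | P0:I, P1:I, P2:I, P3:M(73) | bus: BusRdX,Flush
[7] P2: store L7 := 10 | P0:I, P1:I, P2:M(10), P3:I | bus: BusRdX
[8] P3: store L3 := 75 | P0:I, P1:I, P2:I, P3:M(75) | bus: none
[9] P0: store L6 := 54 | P0:M(54), P1:I, P2:I, P3:I | bus: BusRdX
[10] P2: store L3 := 75 | P0:I, P1:I, P2:M(75), P3:I | bus: BusRdX,Flush
[11] P2: load  L0 | P0:I, P1:I, P2:M(99), P3:I | bus: none
[12] P3: store L0 := 18 | P0:I, P1:I, P2:I, P3:M(18) | bus: BusRdX,Flush
[13] P1: store L3 := 58 | P0:I, P1:M(58), P2:I, P3:I | bus: BusRdX,Flush
[14] P0: store L3 := 93 | P0:M(93), P1:I, P2:I, P3:I | bus: BusRdX,Flush
[15] P3: store L4 := 82 | P0:I, P1:I, P2:I, P3:M(82) | bus: BusRdX
[16] P3: load  L3 | P0:S(93), P1:I, P2:I, P3:S(93) | bus: BusRd,Flush

bus = BusRdX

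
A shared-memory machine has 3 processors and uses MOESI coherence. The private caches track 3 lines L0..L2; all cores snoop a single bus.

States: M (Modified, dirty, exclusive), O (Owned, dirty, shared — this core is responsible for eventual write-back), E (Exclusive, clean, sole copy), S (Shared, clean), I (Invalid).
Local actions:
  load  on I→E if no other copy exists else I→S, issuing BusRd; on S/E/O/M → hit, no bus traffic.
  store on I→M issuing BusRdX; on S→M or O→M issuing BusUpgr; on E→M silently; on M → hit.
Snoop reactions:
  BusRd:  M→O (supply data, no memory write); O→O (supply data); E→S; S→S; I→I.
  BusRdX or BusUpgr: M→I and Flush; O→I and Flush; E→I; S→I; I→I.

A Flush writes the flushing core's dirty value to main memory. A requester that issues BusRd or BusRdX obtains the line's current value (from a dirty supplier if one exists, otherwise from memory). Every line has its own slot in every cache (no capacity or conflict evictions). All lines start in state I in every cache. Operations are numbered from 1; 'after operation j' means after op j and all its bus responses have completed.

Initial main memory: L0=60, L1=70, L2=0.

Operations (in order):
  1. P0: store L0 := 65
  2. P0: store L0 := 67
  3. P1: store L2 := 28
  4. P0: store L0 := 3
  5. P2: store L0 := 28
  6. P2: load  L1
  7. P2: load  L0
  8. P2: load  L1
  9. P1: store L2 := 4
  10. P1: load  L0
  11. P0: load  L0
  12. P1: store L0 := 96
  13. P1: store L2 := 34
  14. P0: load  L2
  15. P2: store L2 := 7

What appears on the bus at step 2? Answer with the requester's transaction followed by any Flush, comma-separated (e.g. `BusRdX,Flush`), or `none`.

[1] P0: store L0 := 65 | P0:M(65), P1:I, P2:I | bus: BusRdX
[2] P0: store L0 := 67 | P0:M(67), P1:I, P2:I | bus: none
[3] P1: store L2 := 28 | P0:I, P1:M(28), P2:I | bus: BusRdX
[4] P0: store L0 := 3 | P0:M(3), P1:I, P2:I | bus: none
[5] P2: store L0 := 28 | P0:I, P1:I, P2:M(28) | bus: BusRdX,Flush
[6] P2: load  L1 | P0:I, P1:I, P2:E(70) | bus: BusRd
[7] P2: load  L0 | P0:I, P1:I, P2:M(28) | bus: none
[8] P2: load  L1 | P0:I, P1:I, P2:E(70) | bus: none
[9] P1: store L2 := 4 | P0:I, P1:M(4), P2:I | bus: none
[10] P1: load  L0 | P0:I, P1:S(28), P2:O(28) | bus: BusRd
[11] P0: load  L0 | P0:S(28), P1:S(28), P2:O(28) | bus: BusRd
[12] P1: store L0 := 96 | P0:I, P1:M(96), P2:I | bus: BusUpgr,Flush
[13] P1: store L2 := 34 | P0:I, P1:M(34), P2:I | bus: none
[14] P0: load  L2 | P0:S(34), P1:O(34), P2:I | bus: BusRd
[15] P2: store L2 := 7 | P0:I, P1:I, P2:M(7) | bus: BusRdX,Flush

bus = none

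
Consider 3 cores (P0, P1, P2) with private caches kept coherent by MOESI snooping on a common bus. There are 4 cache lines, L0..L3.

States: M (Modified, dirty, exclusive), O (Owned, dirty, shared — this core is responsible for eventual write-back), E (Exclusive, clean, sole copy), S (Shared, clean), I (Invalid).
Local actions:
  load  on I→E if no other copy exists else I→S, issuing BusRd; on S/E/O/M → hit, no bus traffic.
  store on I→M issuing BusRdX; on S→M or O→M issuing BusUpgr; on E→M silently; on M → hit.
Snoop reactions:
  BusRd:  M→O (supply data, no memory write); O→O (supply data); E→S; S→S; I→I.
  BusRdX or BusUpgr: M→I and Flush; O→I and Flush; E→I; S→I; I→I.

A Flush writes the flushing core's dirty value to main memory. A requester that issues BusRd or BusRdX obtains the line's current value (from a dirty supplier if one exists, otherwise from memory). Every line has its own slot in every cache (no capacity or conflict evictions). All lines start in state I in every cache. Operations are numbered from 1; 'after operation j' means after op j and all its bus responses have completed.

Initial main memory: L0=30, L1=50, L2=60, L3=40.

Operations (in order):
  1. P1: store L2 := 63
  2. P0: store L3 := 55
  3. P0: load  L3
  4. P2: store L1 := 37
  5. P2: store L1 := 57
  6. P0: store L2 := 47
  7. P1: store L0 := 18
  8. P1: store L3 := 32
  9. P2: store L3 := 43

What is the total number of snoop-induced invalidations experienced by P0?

1. P1: store L2 := 63  bus=[BusRdX]  L2: P0=I P1=M P2=I  mem[L2]=60
2. P0: store L3 := 55  bus=[BusRdX]  L3: P0=M P1=I P2=I  mem[L3]=40
3. P0: load  L3  bus=[-]  L3: P0=M P1=I P2=I  mem[L3]=40
4. P2: store L1 := 37  bus=[BusRdX]  L1: P0=I P1=I P2=M  mem[L1]=50
5. P2: store L1 := 57  bus=[-]  L1: P0=I P1=I P2=M  mem[L1]=50
6. P0: store L2 := 47  bus=[BusRdX,Flush]  L2: P0=M P1=I P2=I  mem[L2]=63
7. P1: store L0 := 18  bus=[BusRdX]  L0: P0=I P1=M P2=I  mem[L0]=30
8. P1: store L3 := 32  bus=[BusRdX,Flush]  L3: P0=I P1=M P2=I  mem[L3]=55
9. P2: store L3 := 43  bus=[BusRdX,Flush]  L3: P0=I P1=I P2=M  mem[L3]=32

invalidations = 1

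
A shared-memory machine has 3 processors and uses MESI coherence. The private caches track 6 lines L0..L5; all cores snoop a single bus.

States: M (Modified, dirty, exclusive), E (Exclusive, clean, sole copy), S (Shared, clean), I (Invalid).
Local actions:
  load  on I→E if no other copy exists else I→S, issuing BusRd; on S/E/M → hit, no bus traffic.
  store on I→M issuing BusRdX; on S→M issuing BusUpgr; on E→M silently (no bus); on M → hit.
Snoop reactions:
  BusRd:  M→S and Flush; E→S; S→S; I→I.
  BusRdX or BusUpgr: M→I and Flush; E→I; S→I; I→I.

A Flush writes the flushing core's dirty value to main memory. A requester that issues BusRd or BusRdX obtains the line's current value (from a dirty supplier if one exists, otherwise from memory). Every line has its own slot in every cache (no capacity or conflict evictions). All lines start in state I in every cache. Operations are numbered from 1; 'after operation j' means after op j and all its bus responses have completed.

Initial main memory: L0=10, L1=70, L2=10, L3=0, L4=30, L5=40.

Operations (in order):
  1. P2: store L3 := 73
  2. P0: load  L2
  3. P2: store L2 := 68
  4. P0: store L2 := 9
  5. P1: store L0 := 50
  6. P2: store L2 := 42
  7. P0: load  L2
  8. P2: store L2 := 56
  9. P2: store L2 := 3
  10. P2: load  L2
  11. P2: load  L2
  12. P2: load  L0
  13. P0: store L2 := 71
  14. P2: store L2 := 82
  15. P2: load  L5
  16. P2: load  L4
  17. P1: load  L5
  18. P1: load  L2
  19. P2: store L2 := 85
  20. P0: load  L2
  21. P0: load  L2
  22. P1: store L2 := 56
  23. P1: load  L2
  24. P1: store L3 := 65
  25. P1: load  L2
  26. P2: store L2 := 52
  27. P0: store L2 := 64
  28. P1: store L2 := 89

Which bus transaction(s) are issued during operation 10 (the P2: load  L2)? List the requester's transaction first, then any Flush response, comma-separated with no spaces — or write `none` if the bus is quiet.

  op1 P2: store L3 := 73 → I/I/M on L3; bus BusRdX; mem=0
  op2 P0: load  L2 → E/I/I on L2; bus BusRd; mem=10
  op3 P2: store L2 := 68 → I/I/M on L2; bus BusRdX; mem=10
  op4 P0: store L2 := 9 → M/I/I on L2; bus BusRdX Flush; mem=68
  op5 P1: store L0 := 50 → I/M/I on L0; bus BusRdX; mem=10
  op6 P2: store L2 := 42 → I/I/M on L2; bus BusRdX Flush; mem=9
  op7 P0: load  L2 → S/I/S on L2; bus BusRd Flush; mem=42
  op8 P2: store L2 := 56 → I/I/M on L2; bus BusUpgr; mem=42
  op9 P2: store L2 := 3 → I/I/M on L2; bus (none); mem=42
  op10 P2: load  L2 → I/I/M on L2; bus (none); mem=42
  op11 P2: load  L2 → I/I/M on L2; bus (none); mem=42
  op12 P2: load  L0 → I/S/S on L0; bus BusRd Flush; mem=50
  op13 P0: store L2 := 71 → M/I/I on L2; bus BusRdX Flush; mem=3
  op14 P2: store L2 := 82 → I/I/M on L2; bus BusRdX Flush; mem=71
  op15 P2: load  L5 → I/I/E on L5; bus BusRd; mem=40
  op16 P2: load  L4 → I/I/E on L4; bus BusRd; mem=30
  op17 P1: load  L5 → I/S/S on L5; bus BusRd; mem=40
  op18 P1: load  L2 → I/S/S on L2; bus BusRd Flush; mem=82
  op19 P2: store L2 := 85 → I/I/M on L2; bus BusUpgr; mem=82
  op20 P0: load  L2 → S/I/S on L2; bus BusRd Flush; mem=85
  op21 P0: load  L2 → S/I/S on L2; bus (none); mem=85
  op22 P1: store L2 := 56 → I/M/I on L2; bus BusRdX; mem=85
  op23 P1: load  L2 → I/M/I on L2; bus (none); mem=85
  op24 P1: store L3 := 65 → I/M/I on L3; bus BusRdX Flush; mem=73
  op25 P1: load  L2 → I/M/I on L2; bus (none); mem=85
  op26 P2: store L2 := 52 → I/I/M on L2; bus BusRdX Flush; mem=56
  op27 P0: store L2 := 64 → M/I/I on L2; bus BusRdX Flush; mem=52
  op28 P1: store L2 := 89 → I/M/I on L2; bus BusRdX Flush; mem=64

bus = none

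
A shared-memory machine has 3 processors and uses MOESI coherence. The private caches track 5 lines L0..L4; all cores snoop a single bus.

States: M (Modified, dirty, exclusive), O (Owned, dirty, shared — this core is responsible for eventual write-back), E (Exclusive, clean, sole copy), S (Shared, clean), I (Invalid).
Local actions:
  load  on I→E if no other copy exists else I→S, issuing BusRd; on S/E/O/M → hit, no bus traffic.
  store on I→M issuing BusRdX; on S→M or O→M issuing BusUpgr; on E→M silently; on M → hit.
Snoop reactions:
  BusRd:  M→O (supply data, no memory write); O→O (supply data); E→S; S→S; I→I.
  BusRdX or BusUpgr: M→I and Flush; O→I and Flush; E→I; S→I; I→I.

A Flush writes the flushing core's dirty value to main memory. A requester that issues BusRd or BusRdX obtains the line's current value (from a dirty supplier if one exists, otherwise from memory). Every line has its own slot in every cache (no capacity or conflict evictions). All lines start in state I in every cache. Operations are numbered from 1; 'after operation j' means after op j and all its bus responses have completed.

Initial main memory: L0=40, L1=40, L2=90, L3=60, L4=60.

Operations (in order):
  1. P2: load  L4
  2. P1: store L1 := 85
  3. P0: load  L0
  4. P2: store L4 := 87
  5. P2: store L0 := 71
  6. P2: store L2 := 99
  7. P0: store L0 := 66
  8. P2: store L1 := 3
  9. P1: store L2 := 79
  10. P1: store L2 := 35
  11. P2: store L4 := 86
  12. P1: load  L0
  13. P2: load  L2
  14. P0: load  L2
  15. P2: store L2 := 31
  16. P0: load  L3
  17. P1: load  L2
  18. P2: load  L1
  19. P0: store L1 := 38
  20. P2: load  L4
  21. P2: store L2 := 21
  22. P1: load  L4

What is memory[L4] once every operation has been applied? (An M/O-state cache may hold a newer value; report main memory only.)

memory[L4] = 60

1. P2: load  L4  bus=[BusRd]  L4: P0=I P1=I P2=E  mem[L4]=60
2. P1: store L1 := 85  bus=[BusRdX]  L1: P0=I P1=M P2=I  mem[L1]=40
3. P0: load  L0  bus=[BusRd]  L0: P0=E P1=I P2=I  mem[L0]=40
4. P2: store L4 := 87  bus=[-]  L4: P0=I P1=I P2=M  mem[L4]=60
5. P2: store L0 := 71  bus=[BusRdX]  L0: P0=I P1=I P2=M  mem[L0]=40
6. P2: store L2 := 99  bus=[BusRdX]  L2: P0=I P1=I P2=M  mem[L2]=90
7. P0: store L0 := 66  bus=[BusRdX,Flush]  L0: P0=M P1=I P2=I  mem[L0]=71
8. P2: store L1 := 3  bus=[BusRdX,Flush]  L1: P0=I P1=I P2=M  mem[L1]=85
9. P1: store L2 := 79  bus=[BusRdX,Flush]  L2: P0=I P1=M P2=I  mem[L2]=99
10. P1: store L2 := 35  bus=[-]  L2: P0=I P1=M P2=I  mem[L2]=99
11. P2: store L4 := 86  bus=[-]  L4: P0=I P1=I P2=M  mem[L4]=60
12. P1: load  L0  bus=[BusRd]  L0: P0=O P1=S P2=I  mem[L0]=71
13. P2: load  L2  bus=[BusRd]  L2: P0=I P1=O P2=S  mem[L2]=99
14. P0: load  L2  bus=[BusRd]  L2: P0=S P1=O P2=S  mem[L2]=99
15. P2: store L2 := 31  bus=[BusUpgr,Flush]  L2: P0=I P1=I P2=M  mem[L2]=35
16. P0: load  L3  bus=[BusRd]  L3: P0=E P1=I P2=I  mem[L3]=60
17. P1: load  L2  bus=[BusRd]  L2: P0=I P1=S P2=O  mem[L2]=35
18. P2: load  L1  bus=[-]  L1: P0=I P1=I P2=M  mem[L1]=85
19. P0: store L1 := 38  bus=[BusRdX,Flush]  L1: P0=M P1=I P2=I  mem[L1]=3
20. P2: load  L4  bus=[-]  L4: P0=I P1=I P2=M  mem[L4]=60
21. P2: store L2 := 21  bus=[BusUpgr]  L2: P0=I P1=I P2=M  mem[L2]=35
22. P1: load  L4  bus=[BusRd]  L4: P0=I P1=S P2=O  mem[L4]=60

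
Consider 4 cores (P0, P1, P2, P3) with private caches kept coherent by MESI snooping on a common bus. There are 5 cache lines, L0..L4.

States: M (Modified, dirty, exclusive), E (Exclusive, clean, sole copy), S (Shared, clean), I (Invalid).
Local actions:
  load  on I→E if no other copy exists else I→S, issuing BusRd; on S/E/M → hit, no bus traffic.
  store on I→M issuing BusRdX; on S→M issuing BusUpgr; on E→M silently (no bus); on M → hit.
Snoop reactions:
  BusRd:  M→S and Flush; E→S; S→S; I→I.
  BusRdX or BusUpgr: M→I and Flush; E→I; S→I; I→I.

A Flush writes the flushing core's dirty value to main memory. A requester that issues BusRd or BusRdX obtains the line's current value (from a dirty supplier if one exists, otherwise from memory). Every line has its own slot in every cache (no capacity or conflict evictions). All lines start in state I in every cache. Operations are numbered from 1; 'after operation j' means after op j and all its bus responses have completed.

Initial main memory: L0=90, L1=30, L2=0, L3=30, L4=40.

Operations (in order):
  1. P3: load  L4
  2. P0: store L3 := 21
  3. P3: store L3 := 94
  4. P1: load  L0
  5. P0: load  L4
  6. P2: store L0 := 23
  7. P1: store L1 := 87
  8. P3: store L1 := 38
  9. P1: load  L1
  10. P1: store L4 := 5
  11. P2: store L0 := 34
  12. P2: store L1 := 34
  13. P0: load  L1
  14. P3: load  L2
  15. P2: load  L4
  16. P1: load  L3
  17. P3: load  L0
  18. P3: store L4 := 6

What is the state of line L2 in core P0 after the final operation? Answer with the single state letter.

state = I

step 1: P3: load  L4  ⟶  IIIE  (L4)  txn=BusRd  M[L4]=40
step 2: P0: store L3 := 21  ⟶  MIII  (L3)  txn=BusRdX  M[L3]=30
step 3: P3: store L3 := 94  ⟶  IIIM  (L3)  txn=BusRdX+Flush  M[L3]=21
step 4: P1: load  L0  ⟶  IEII  (L0)  txn=BusRd  M[L0]=90
step 5: P0: load  L4  ⟶  SIIS  (L4)  txn=BusRd  M[L4]=40
step 6: P2: store L0 := 23  ⟶  IIMI  (L0)  txn=BusRdX  M[L0]=90
step 7: P1: store L1 := 87  ⟶  IMII  (L1)  txn=BusRdX  M[L1]=30
step 8: P3: store L1 := 38  ⟶  IIIM  (L1)  txn=BusRdX+Flush  M[L1]=87
step 9: P1: load  L1  ⟶  ISIS  (L1)  txn=BusRd+Flush  M[L1]=38
step 10: P1: store L4 := 5  ⟶  IMII  (L4)  txn=BusRdX  M[L4]=40
step 11: P2: store L0 := 34  ⟶  IIMI  (L0)  txn=∅  M[L0]=90
step 12: P2: store L1 := 34  ⟶  IIMI  (L1)  txn=BusRdX  M[L1]=38
step 13: P0: load  L1  ⟶  SISI  (L1)  txn=BusRd+Flush  M[L1]=34
step 14: P3: load  L2  ⟶  IIIE  (L2)  txn=BusRd  M[L2]=0
step 15: P2: load  L4  ⟶  ISSI  (L4)  txn=BusRd+Flush  M[L4]=5
step 16: P1: load  L3  ⟶  ISIS  (L3)  txn=BusRd+Flush  M[L3]=94
step 17: P3: load  L0  ⟶  IISS  (L0)  txn=BusRd+Flush  M[L0]=34
step 18: P3: store L4 := 6  ⟶  IIIM  (L4)  txn=BusRdX  M[L4]=5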